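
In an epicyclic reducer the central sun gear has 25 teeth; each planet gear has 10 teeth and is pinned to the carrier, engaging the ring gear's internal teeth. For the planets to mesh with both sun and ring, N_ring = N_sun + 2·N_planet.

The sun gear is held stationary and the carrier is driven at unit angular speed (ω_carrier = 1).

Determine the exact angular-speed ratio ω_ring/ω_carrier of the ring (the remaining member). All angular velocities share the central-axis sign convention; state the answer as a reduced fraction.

N_ring = 25 + 2·10 = 45
25(ω_s−ω_c) = −45(ω_r−ω_c),  ω_s=0, ω_c=1
ω_r = 1 − (25/45)(0−1) = 14/9
ω_r/ω_c = 14/9

14/9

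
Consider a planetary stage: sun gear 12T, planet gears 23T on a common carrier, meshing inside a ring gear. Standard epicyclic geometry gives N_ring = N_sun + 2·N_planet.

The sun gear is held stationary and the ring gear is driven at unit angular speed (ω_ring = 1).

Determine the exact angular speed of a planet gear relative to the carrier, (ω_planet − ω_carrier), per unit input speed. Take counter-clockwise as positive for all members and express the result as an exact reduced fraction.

348/805

N_ring = 12 + 2·23 = 58
12(ω_s−ω_c) = −58(ω_r−ω_c),  ω_s=0, ω_r=1
12(0−ω_c) = −58(1−ω_c)  ⇒  70ω_c = 58  ⇒  ω_c = 29/35
sun–planet: 12·(0−29/35) = −23·(ω_p−ω_c)  ⇒  ω_p−ω_c = −(12/23)·(-29/35) = 348/805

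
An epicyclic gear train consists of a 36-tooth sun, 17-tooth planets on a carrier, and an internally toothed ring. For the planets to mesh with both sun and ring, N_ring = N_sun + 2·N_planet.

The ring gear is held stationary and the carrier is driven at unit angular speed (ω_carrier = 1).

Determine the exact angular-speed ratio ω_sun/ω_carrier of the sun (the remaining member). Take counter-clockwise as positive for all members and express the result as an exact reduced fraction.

53/18

N_ring = 36 + 2·17 = 70
36(ω_s−ω_c) = −70(ω_r−ω_c),  ω_r=0, ω_c=1
ω_s = 1 − (70/36)(0−1) = 53/18
ω_s/ω_c = 53/18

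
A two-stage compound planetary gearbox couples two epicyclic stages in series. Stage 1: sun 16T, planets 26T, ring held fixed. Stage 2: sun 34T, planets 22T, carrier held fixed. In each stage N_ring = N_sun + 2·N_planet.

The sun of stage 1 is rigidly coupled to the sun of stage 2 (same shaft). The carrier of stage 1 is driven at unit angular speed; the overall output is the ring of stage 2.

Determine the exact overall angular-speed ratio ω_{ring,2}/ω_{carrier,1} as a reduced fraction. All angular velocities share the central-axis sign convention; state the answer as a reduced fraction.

Stage 1: N_ring = 16 + 2·26 = 68
Stage 1: 16(ω_s−ω_c) = −68(ω_r−ω_c),  ω_r=0, ω_c=1
Stage 1: ω_s = 1 − (68/16)(0−1) = 21/4
  ⇒ ω_s¹/ω_c¹ = 21/4
Stage 2: N_ring = 34 + 2·22 = 78
Stage 2: 34(ω_s−ω_c) = −78(ω_r−ω_c),  ω_c=0, ω_s=1
Stage 2: ω_r = 0 − (34/78)(1−0) = -17/39
  ⇒ ω_r²/ω_s² = -17/39
Coupling ω_s² = ω_s¹ ⇒ overall = 21/4 × -17/39 = -119/52

-119/52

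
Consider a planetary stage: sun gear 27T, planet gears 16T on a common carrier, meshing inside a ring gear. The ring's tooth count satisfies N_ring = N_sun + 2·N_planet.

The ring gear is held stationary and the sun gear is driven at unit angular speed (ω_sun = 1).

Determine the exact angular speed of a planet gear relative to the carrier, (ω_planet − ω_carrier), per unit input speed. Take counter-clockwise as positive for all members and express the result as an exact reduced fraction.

N_ring = 27 + 2·16 = 59
27(ω_s−ω_c) = −59(ω_r−ω_c),  ω_r=0, ω_s=1
27(1−ω_c) = −59(0−ω_c)  ⇒  86ω_c = 27  ⇒  ω_c = 27/86
sun–planet: 27·(1−27/86) = −16·(ω_p−ω_c)  ⇒  ω_p−ω_c = −(27/16)·(59/86) = -1593/1376

-1593/1376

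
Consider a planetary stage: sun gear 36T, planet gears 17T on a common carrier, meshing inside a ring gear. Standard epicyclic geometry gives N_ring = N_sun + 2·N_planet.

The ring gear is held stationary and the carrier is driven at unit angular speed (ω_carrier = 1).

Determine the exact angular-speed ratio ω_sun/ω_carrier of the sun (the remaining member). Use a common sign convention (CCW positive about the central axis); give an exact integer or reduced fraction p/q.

N_ring = 36 + 2·17 = 70
36(ω_s−ω_c) = −70(ω_r−ω_c),  ω_r=0, ω_c=1
ω_s = 1 − (70/36)(0−1) = 53/18
ω_s/ω_c = 53/18

53/18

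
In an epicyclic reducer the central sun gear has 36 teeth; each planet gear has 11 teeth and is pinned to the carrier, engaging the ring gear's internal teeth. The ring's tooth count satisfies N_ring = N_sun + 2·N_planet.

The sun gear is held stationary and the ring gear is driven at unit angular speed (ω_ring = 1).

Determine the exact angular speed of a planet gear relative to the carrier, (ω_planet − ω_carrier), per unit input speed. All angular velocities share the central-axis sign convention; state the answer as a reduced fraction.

1044/517

N_ring = 36 + 2·11 = 58
36(ω_s−ω_c) = −58(ω_r−ω_c),  ω_s=0, ω_r=1
36(0−ω_c) = −58(1−ω_c)  ⇒  94ω_c = 58  ⇒  ω_c = 29/47
sun–planet: 36·(0−29/47) = −11·(ω_p−ω_c)  ⇒  ω_p−ω_c = −(36/11)·(-29/47) = 1044/517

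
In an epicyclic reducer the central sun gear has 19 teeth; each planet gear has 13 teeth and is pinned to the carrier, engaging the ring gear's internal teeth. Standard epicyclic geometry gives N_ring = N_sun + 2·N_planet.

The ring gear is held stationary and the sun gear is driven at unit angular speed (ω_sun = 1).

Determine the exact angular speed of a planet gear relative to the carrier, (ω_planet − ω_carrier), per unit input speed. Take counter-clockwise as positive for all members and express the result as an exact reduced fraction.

N_ring = 19 + 2·13 = 45
19(ω_s−ω_c) = −45(ω_r−ω_c),  ω_r=0, ω_s=1
19(1−ω_c) = −45(0−ω_c)  ⇒  64ω_c = 19  ⇒  ω_c = 19/64
sun–planet: 19·(1−19/64) = −13·(ω_p−ω_c)  ⇒  ω_p−ω_c = −(19/13)·(45/64) = -855/832

-855/832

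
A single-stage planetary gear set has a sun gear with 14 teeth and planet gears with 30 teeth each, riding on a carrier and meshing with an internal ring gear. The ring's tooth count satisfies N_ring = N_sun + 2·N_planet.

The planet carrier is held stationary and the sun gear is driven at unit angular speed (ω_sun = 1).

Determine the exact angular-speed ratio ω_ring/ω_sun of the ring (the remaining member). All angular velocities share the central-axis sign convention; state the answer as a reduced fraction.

N_ring = 14 + 2·30 = 74
14(ω_s−ω_c) = −74(ω_r−ω_c),  ω_c=0, ω_s=1
ω_r = 0 − (14/74)(1−0) = -7/37
ω_r/ω_s = -7/37

-7/37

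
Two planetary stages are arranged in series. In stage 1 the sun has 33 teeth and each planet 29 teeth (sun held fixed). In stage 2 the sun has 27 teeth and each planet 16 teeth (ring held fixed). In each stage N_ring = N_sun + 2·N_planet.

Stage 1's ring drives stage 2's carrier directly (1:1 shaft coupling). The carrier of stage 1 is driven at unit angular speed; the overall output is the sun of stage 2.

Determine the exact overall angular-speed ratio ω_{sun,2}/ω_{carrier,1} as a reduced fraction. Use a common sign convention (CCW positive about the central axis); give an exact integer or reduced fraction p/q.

Stage 1: N_ring = 33 + 2·29 = 91
Stage 1: 33(ω_s−ω_c) = −91(ω_r−ω_c),  ω_s=0, ω_c=1
Stage 1: ω_r = 1 − (33/91)(0−1) = 124/91
  ⇒ ω_r¹/ω_c¹ = 124/91
Stage 2: N_ring = 27 + 2·16 = 59
Stage 2: 27(ω_s−ω_c) = −59(ω_r−ω_c),  ω_r=0, ω_c=1
Stage 2: ω_s = 1 − (59/27)(0−1) = 86/27
  ⇒ ω_s²/ω_c² = 86/27
Coupling ω_c² = ω_r¹ ⇒ overall = 124/91 × 86/27 = 10664/2457

10664/2457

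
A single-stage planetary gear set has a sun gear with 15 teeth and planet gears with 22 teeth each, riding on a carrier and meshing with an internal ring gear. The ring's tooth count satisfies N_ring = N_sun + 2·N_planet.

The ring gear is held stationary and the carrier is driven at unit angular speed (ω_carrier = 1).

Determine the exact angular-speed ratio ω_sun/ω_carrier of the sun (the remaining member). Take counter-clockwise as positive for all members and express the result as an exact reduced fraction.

N_ring = 15 + 2·22 = 59
15(ω_s−ω_c) = −59(ω_r−ω_c),  ω_r=0, ω_c=1
ω_s = 1 − (59/15)(0−1) = 74/15
ω_s/ω_c = 74/15

74/15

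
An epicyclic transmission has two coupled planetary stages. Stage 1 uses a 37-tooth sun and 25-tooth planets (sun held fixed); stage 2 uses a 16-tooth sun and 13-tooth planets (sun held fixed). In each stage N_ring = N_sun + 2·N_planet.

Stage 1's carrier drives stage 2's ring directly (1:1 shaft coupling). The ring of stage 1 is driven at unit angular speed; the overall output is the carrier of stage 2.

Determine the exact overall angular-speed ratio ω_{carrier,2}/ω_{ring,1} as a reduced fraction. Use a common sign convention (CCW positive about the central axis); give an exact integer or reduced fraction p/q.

Stage 1: N_ring = 37 + 2·25 = 87
Stage 1: 37(ω_s−ω_c) = −87(ω_r−ω_c),  ω_s=0, ω_r=1
Stage 1: 37(0−ω_c) = −87(1−ω_c)  ⇒  124ω_c = 87  ⇒  ω_c = 87/124
  ⇒ ω_c¹/ω_r¹ = 87/124
Stage 2: N_ring = 16 + 2·13 = 42
Stage 2: 16(ω_s−ω_c) = −42(ω_r−ω_c),  ω_s=0, ω_r=1
Stage 2: 16(0−ω_c) = −42(1−ω_c)  ⇒  58ω_c = 42  ⇒  ω_c = 21/29
  ⇒ ω_c²/ω_r² = 21/29
Coupling ω_r² = ω_c¹ ⇒ overall = 87/124 × 21/29 = 63/124

63/124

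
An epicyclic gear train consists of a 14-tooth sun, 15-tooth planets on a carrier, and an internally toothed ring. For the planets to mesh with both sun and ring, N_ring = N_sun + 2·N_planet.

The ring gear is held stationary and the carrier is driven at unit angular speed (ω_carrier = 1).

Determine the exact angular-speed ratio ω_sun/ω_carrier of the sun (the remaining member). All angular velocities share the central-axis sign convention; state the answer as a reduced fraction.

29/7

N_ring = 14 + 2·15 = 44
14(ω_s−ω_c) = −44(ω_r−ω_c),  ω_r=0, ω_c=1
ω_s = 1 − (44/14)(0−1) = 29/7
ω_s/ω_c = 29/7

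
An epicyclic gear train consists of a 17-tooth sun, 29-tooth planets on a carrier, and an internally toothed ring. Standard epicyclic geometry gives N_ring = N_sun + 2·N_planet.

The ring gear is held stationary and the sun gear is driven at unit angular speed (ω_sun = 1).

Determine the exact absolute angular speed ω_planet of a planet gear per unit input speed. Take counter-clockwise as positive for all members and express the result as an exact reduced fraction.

N_ring = 17 + 2·29 = 75
17(ω_s−ω_c) = −75(ω_r−ω_c),  ω_r=0, ω_s=1
17(1−ω_c) = −75(0−ω_c)  ⇒  92ω_c = 17  ⇒  ω_c = 17/92
sun–planet: 17·(1−17/92) = −29·(ω_p−ω_c)  ⇒  ω_p−ω_c = −(17/29)·(75/92) = -1275/2668
ω_p = 17/92 − 1275/2668 = -17/58

-17/58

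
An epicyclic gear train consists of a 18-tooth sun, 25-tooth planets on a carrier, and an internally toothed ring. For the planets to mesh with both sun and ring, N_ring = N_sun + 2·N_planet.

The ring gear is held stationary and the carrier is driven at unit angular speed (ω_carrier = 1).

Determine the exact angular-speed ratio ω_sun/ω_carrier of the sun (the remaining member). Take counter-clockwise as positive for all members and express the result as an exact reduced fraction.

43/9

N_ring = 18 + 2·25 = 68
18(ω_s−ω_c) = −68(ω_r−ω_c),  ω_r=0, ω_c=1
ω_s = 1 − (68/18)(0−1) = 43/9
ω_s/ω_c = 43/9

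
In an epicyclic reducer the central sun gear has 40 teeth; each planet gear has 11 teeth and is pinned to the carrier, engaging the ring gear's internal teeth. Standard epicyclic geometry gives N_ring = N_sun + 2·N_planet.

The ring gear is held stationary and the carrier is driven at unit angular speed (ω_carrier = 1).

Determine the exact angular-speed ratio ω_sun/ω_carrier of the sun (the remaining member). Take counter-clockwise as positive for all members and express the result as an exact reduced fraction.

N_ring = 40 + 2·11 = 62
40(ω_s−ω_c) = −62(ω_r−ω_c),  ω_r=0, ω_c=1
ω_s = 1 − (62/40)(0−1) = 51/20
ω_s/ω_c = 51/20

51/20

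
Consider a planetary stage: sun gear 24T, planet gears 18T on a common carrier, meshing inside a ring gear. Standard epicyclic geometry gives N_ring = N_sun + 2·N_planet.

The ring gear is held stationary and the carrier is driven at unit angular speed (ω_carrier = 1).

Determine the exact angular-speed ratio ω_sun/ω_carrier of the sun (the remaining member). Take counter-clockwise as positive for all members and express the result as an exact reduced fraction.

N_ring = 24 + 2·18 = 60
24(ω_s−ω_c) = −60(ω_r−ω_c),  ω_r=0, ω_c=1
ω_s = 1 − (60/24)(0−1) = 7/2
ω_s/ω_c = 7/2

7/2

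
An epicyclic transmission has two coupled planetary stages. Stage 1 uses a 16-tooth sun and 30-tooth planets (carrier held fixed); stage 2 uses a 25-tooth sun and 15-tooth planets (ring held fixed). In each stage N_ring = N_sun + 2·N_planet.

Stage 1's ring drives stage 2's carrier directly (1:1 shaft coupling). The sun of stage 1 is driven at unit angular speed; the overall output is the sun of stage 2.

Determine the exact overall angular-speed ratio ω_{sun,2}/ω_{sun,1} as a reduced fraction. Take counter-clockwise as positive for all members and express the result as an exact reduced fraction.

Stage 1: N_ring = 16 + 2·30 = 76
Stage 1: 16(ω_s−ω_c) = −76(ω_r−ω_c),  ω_c=0, ω_s=1
Stage 1: ω_r = 0 − (16/76)(1−0) = -4/19
  ⇒ ω_r¹/ω_s¹ = -4/19
Stage 2: N_ring = 25 + 2·15 = 55
Stage 2: 25(ω_s−ω_c) = −55(ω_r−ω_c),  ω_r=0, ω_c=1
Stage 2: ω_s = 1 − (55/25)(0−1) = 16/5
  ⇒ ω_s²/ω_c² = 16/5
Coupling ω_c² = ω_r¹ ⇒ overall = -4/19 × 16/5 = -64/95

-64/95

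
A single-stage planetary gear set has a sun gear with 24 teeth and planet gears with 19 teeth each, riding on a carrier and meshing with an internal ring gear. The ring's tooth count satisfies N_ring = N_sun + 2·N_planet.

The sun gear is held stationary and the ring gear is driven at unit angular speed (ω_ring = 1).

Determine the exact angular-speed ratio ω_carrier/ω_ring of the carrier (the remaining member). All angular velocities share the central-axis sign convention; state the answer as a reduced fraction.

N_ring = 24 + 2·19 = 62
24(ω_s−ω_c) = −62(ω_r−ω_c),  ω_s=0, ω_r=1
24(0−ω_c) = −62(1−ω_c)  ⇒  86ω_c = 62  ⇒  ω_c = 31/43
ω_c/ω_r = 31/43

31/43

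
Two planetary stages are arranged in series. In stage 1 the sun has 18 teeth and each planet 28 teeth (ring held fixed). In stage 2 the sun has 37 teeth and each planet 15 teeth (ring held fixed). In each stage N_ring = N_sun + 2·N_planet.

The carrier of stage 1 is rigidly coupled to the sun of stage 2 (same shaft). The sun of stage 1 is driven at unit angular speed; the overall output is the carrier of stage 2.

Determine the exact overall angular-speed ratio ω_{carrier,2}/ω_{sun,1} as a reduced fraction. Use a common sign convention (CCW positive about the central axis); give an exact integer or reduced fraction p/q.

333/4784

Stage 1: N_ring = 18 + 2·28 = 74
Stage 1: 18(ω_s−ω_c) = −74(ω_r−ω_c),  ω_r=0, ω_s=1
Stage 1: 18(1−ω_c) = −74(0−ω_c)  ⇒  92ω_c = 18  ⇒  ω_c = 9/46
  ⇒ ω_c¹/ω_s¹ = 9/46
Stage 2: N_ring = 37 + 2·15 = 67
Stage 2: 37(ω_s−ω_c) = −67(ω_r−ω_c),  ω_r=0, ω_s=1
Stage 2: 37(1−ω_c) = −67(0−ω_c)  ⇒  104ω_c = 37  ⇒  ω_c = 37/104
  ⇒ ω_c²/ω_s² = 37/104
Coupling ω_s² = ω_c¹ ⇒ overall = 9/46 × 37/104 = 333/4784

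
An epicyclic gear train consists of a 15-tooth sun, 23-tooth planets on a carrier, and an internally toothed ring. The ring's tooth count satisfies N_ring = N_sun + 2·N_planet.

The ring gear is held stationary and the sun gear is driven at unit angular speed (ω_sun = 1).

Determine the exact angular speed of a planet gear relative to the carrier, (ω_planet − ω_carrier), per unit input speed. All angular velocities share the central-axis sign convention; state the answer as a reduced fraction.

-915/1748

N_ring = 15 + 2·23 = 61
15(ω_s−ω_c) = −61(ω_r−ω_c),  ω_r=0, ω_s=1
15(1−ω_c) = −61(0−ω_c)  ⇒  76ω_c = 15  ⇒  ω_c = 15/76
sun–planet: 15·(1−15/76) = −23·(ω_p−ω_c)  ⇒  ω_p−ω_c = −(15/23)·(61/76) = -915/1748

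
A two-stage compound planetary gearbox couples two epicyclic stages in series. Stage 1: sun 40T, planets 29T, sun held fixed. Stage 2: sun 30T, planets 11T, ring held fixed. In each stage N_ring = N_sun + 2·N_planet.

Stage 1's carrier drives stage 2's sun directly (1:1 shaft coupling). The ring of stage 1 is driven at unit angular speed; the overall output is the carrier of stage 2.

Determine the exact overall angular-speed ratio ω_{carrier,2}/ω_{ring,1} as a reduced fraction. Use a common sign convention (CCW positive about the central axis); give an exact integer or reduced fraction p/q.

245/943

Stage 1: N_ring = 40 + 2·29 = 98
Stage 1: 40(ω_s−ω_c) = −98(ω_r−ω_c),  ω_s=0, ω_r=1
Stage 1: 40(0−ω_c) = −98(1−ω_c)  ⇒  138ω_c = 98  ⇒  ω_c = 49/69
  ⇒ ω_c¹/ω_r¹ = 49/69
Stage 2: N_ring = 30 + 2·11 = 52
Stage 2: 30(ω_s−ω_c) = −52(ω_r−ω_c),  ω_r=0, ω_s=1
Stage 2: 30(1−ω_c) = −52(0−ω_c)  ⇒  82ω_c = 30  ⇒  ω_c = 15/41
  ⇒ ω_c²/ω_s² = 15/41
Coupling ω_s² = ω_c¹ ⇒ overall = 49/69 × 15/41 = 245/943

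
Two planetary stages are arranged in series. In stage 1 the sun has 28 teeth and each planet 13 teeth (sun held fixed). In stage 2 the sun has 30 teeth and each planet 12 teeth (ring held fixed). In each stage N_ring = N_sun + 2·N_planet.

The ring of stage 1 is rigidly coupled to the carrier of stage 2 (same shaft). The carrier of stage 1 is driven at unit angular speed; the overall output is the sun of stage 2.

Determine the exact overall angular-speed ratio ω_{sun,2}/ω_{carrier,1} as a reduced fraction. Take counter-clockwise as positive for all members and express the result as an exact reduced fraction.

Stage 1: N_ring = 28 + 2·13 = 54
Stage 1: 28(ω_s−ω_c) = −54(ω_r−ω_c),  ω_s=0, ω_c=1
Stage 1: ω_r = 1 − (28/54)(0−1) = 41/27
  ⇒ ω_r¹/ω_c¹ = 41/27
Stage 2: N_ring = 30 + 2·12 = 54
Stage 2: 30(ω_s−ω_c) = −54(ω_r−ω_c),  ω_r=0, ω_c=1
Stage 2: ω_s = 1 − (54/30)(0−1) = 14/5
  ⇒ ω_s²/ω_c² = 14/5
Coupling ω_c² = ω_r¹ ⇒ overall = 41/27 × 14/5 = 574/135

574/135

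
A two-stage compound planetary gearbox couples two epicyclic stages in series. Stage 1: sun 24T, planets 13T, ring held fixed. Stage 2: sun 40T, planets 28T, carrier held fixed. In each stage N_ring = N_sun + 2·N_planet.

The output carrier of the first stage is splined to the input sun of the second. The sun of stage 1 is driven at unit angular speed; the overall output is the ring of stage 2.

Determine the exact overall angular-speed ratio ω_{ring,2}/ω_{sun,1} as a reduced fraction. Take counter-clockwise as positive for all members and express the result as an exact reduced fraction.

-5/37

Stage 1: N_ring = 24 + 2·13 = 50
Stage 1: 24(ω_s−ω_c) = −50(ω_r−ω_c),  ω_r=0, ω_s=1
Stage 1: 24(1−ω_c) = −50(0−ω_c)  ⇒  74ω_c = 24  ⇒  ω_c = 12/37
  ⇒ ω_c¹/ω_s¹ = 12/37
Stage 2: N_ring = 40 + 2·28 = 96
Stage 2: 40(ω_s−ω_c) = −96(ω_r−ω_c),  ω_c=0, ω_s=1
Stage 2: ω_r = 0 − (40/96)(1−0) = -5/12
  ⇒ ω_r²/ω_s² = -5/12
Coupling ω_s² = ω_c¹ ⇒ overall = 12/37 × -5/12 = -5/37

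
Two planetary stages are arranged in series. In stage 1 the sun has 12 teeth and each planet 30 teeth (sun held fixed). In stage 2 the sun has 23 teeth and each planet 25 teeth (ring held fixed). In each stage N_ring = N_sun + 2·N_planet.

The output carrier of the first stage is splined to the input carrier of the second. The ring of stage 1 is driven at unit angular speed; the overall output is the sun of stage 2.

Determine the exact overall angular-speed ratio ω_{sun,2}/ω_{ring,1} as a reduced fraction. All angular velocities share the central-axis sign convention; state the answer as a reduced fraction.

576/161

Stage 1: N_ring = 12 + 2·30 = 72
Stage 1: 12(ω_s−ω_c) = −72(ω_r−ω_c),  ω_s=0, ω_r=1
Stage 1: 12(0−ω_c) = −72(1−ω_c)  ⇒  84ω_c = 72  ⇒  ω_c = 6/7
  ⇒ ω_c¹/ω_r¹ = 6/7
Stage 2: N_ring = 23 + 2·25 = 73
Stage 2: 23(ω_s−ω_c) = −73(ω_r−ω_c),  ω_r=0, ω_c=1
Stage 2: ω_s = 1 − (73/23)(0−1) = 96/23
  ⇒ ω_s²/ω_c² = 96/23
Coupling ω_c² = ω_c¹ ⇒ overall = 6/7 × 96/23 = 576/161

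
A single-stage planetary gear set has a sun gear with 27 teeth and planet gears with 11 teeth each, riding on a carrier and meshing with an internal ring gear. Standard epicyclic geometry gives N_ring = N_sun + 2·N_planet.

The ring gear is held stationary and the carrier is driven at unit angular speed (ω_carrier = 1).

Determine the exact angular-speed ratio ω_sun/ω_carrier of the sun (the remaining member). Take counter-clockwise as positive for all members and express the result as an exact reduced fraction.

76/27

N_ring = 27 + 2·11 = 49
27(ω_s−ω_c) = −49(ω_r−ω_c),  ω_r=0, ω_c=1
ω_s = 1 − (49/27)(0−1) = 76/27
ω_s/ω_c = 76/27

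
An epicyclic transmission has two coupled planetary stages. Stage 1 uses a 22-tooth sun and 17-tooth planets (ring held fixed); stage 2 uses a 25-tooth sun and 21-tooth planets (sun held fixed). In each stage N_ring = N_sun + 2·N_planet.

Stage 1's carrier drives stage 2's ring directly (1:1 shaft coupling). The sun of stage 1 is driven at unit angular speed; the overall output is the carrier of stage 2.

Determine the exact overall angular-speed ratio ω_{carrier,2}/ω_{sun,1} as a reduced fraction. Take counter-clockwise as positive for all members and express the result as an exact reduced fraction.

Stage 1: N_ring = 22 + 2·17 = 56
Stage 1: 22(ω_s−ω_c) = −56(ω_r−ω_c),  ω_r=0, ω_s=1
Stage 1: 22(1−ω_c) = −56(0−ω_c)  ⇒  78ω_c = 22  ⇒  ω_c = 11/39
  ⇒ ω_c¹/ω_s¹ = 11/39
Stage 2: N_ring = 25 + 2·21 = 67
Stage 2: 25(ω_s−ω_c) = −67(ω_r−ω_c),  ω_s=0, ω_r=1
Stage 2: 25(0−ω_c) = −67(1−ω_c)  ⇒  92ω_c = 67  ⇒  ω_c = 67/92
  ⇒ ω_c²/ω_r² = 67/92
Coupling ω_r² = ω_c¹ ⇒ overall = 11/39 × 67/92 = 737/3588

737/3588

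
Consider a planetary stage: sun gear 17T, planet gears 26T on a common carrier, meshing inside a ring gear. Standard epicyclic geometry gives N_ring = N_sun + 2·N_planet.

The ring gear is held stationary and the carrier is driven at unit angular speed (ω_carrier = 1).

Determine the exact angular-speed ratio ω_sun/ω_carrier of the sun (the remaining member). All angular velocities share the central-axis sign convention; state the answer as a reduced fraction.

86/17

N_ring = 17 + 2·26 = 69
17(ω_s−ω_c) = −69(ω_r−ω_c),  ω_r=0, ω_c=1
ω_s = 1 − (69/17)(0−1) = 86/17
ω_s/ω_c = 86/17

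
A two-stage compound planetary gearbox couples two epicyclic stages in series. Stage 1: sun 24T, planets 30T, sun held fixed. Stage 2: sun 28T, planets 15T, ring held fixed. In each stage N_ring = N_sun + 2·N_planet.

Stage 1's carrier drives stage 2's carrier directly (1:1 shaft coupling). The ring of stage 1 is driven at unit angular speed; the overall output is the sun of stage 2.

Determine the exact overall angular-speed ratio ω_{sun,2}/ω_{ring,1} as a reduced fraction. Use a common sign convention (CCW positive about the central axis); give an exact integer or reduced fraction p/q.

Stage 1: N_ring = 24 + 2·30 = 84
Stage 1: 24(ω_s−ω_c) = −84(ω_r−ω_c),  ω_s=0, ω_r=1
Stage 1: 24(0−ω_c) = −84(1−ω_c)  ⇒  108ω_c = 84  ⇒  ω_c = 7/9
  ⇒ ω_c¹/ω_r¹ = 7/9
Stage 2: N_ring = 28 + 2·15 = 58
Stage 2: 28(ω_s−ω_c) = −58(ω_r−ω_c),  ω_r=0, ω_c=1
Stage 2: ω_s = 1 − (58/28)(0−1) = 43/14
  ⇒ ω_s²/ω_c² = 43/14
Coupling ω_c² = ω_c¹ ⇒ overall = 7/9 × 43/14 = 43/18

43/18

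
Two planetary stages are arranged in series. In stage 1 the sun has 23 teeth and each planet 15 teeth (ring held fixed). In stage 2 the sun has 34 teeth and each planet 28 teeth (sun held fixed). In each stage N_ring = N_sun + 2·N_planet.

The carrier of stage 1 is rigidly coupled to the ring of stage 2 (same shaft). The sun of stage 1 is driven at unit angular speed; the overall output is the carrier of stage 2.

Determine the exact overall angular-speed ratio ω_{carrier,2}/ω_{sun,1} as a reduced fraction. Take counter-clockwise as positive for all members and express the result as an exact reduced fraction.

Stage 1: N_ring = 23 + 2·15 = 53
Stage 1: 23(ω_s−ω_c) = −53(ω_r−ω_c),  ω_r=0, ω_s=1
Stage 1: 23(1−ω_c) = −53(0−ω_c)  ⇒  76ω_c = 23  ⇒  ω_c = 23/76
  ⇒ ω_c¹/ω_s¹ = 23/76
Stage 2: N_ring = 34 + 2·28 = 90
Stage 2: 34(ω_s−ω_c) = −90(ω_r−ω_c),  ω_s=0, ω_r=1
Stage 2: 34(0−ω_c) = −90(1−ω_c)  ⇒  124ω_c = 90  ⇒  ω_c = 45/62
  ⇒ ω_c²/ω_r² = 45/62
Coupling ω_r² = ω_c¹ ⇒ overall = 23/76 × 45/62 = 1035/4712

1035/4712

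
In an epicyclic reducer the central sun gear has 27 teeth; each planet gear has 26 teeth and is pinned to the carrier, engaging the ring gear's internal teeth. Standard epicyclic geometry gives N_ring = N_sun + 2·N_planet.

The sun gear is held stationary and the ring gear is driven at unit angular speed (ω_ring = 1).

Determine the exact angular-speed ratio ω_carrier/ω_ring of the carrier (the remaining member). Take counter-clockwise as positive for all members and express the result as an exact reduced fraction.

N_ring = 27 + 2·26 = 79
27(ω_s−ω_c) = −79(ω_r−ω_c),  ω_s=0, ω_r=1
27(0−ω_c) = −79(1−ω_c)  ⇒  106ω_c = 79  ⇒  ω_c = 79/106
ω_c/ω_r = 79/106

79/106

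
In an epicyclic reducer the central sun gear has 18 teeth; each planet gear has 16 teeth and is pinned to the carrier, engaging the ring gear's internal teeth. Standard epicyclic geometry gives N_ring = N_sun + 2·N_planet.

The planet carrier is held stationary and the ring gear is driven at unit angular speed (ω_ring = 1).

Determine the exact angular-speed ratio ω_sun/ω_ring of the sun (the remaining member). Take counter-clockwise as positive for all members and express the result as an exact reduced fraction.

N_ring = 18 + 2·16 = 50
18(ω_s−ω_c) = −50(ω_r−ω_c),  ω_c=0, ω_r=1
ω_s = 0 − (50/18)(1−0) = -25/9
ω_s/ω_r = -25/9

-25/9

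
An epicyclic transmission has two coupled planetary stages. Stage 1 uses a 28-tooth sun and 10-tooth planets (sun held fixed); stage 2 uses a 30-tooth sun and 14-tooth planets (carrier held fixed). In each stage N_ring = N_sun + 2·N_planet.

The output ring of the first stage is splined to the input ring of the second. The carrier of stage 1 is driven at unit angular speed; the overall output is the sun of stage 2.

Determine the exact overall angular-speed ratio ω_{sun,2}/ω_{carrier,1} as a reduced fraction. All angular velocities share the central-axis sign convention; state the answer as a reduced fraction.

Stage 1: N_ring = 28 + 2·10 = 48
Stage 1: 28(ω_s−ω_c) = −48(ω_r−ω_c),  ω_s=0, ω_c=1
Stage 1: ω_r = 1 − (28/48)(0−1) = 19/12
  ⇒ ω_r¹/ω_c¹ = 19/12
Stage 2: N_ring = 30 + 2·14 = 58
Stage 2: 30(ω_s−ω_c) = −58(ω_r−ω_c),  ω_c=0, ω_r=1
Stage 2: ω_s = 0 − (58/30)(1−0) = -29/15
  ⇒ ω_s²/ω_r² = -29/15
Coupling ω_r² = ω_r¹ ⇒ overall = 19/12 × -29/15 = -551/180

-551/180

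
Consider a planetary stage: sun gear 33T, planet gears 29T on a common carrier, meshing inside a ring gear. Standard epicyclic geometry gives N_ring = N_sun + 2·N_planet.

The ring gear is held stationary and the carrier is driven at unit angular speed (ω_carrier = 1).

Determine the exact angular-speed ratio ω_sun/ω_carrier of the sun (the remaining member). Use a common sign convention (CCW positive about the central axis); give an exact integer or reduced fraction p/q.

124/33

N_ring = 33 + 2·29 = 91
33(ω_s−ω_c) = −91(ω_r−ω_c),  ω_r=0, ω_c=1
ω_s = 1 − (91/33)(0−1) = 124/33
ω_s/ω_c = 124/33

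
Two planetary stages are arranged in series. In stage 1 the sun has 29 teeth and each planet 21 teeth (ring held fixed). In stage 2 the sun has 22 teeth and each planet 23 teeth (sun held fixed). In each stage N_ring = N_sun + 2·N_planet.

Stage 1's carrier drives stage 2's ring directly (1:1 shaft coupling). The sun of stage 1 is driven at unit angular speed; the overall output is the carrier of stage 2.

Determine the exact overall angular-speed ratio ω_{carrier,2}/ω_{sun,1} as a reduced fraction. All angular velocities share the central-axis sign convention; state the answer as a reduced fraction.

Stage 1: N_ring = 29 + 2·21 = 71
Stage 1: 29(ω_s−ω_c) = −71(ω_r−ω_c),  ω_r=0, ω_s=1
Stage 1: 29(1−ω_c) = −71(0−ω_c)  ⇒  100ω_c = 29  ⇒  ω_c = 29/100
  ⇒ ω_c¹/ω_s¹ = 29/100
Stage 2: N_ring = 22 + 2·23 = 68
Stage 2: 22(ω_s−ω_c) = −68(ω_r−ω_c),  ω_s=0, ω_r=1
Stage 2: 22(0−ω_c) = −68(1−ω_c)  ⇒  90ω_c = 68  ⇒  ω_c = 34/45
  ⇒ ω_c²/ω_r² = 34/45
Coupling ω_r² = ω_c¹ ⇒ overall = 29/100 × 34/45 = 493/2250

493/2250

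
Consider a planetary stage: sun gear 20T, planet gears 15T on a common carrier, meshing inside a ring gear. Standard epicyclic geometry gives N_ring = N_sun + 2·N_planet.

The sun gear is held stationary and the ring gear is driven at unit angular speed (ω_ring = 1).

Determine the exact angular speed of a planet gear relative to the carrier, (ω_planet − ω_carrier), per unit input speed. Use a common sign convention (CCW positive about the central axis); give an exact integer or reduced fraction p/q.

20/21

N_ring = 20 + 2·15 = 50
20(ω_s−ω_c) = −50(ω_r−ω_c),  ω_s=0, ω_r=1
20(0−ω_c) = −50(1−ω_c)  ⇒  70ω_c = 50  ⇒  ω_c = 5/7
sun–planet: 20·(0−5/7) = −15·(ω_p−ω_c)  ⇒  ω_p−ω_c = −(20/15)·(-5/7) = 20/21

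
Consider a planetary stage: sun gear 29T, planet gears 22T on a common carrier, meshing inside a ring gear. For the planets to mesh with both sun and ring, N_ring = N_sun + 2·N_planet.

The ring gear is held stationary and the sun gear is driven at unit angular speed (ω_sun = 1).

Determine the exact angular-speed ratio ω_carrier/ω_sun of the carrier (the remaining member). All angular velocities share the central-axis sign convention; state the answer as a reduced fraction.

29/102

N_ring = 29 + 2·22 = 73
29(ω_s−ω_c) = −73(ω_r−ω_c),  ω_r=0, ω_s=1
29(1−ω_c) = −73(0−ω_c)  ⇒  102ω_c = 29  ⇒  ω_c = 29/102
ω_c/ω_s = 29/102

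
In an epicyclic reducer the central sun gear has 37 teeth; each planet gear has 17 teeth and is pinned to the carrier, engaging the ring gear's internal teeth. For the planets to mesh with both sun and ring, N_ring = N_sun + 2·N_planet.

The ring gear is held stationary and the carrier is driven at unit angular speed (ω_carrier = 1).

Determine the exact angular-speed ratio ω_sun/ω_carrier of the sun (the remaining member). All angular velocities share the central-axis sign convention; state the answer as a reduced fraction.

N_ring = 37 + 2·17 = 71
37(ω_s−ω_c) = −71(ω_r−ω_c),  ω_r=0, ω_c=1
ω_s = 1 − (71/37)(0−1) = 108/37
ω_s/ω_c = 108/37

108/37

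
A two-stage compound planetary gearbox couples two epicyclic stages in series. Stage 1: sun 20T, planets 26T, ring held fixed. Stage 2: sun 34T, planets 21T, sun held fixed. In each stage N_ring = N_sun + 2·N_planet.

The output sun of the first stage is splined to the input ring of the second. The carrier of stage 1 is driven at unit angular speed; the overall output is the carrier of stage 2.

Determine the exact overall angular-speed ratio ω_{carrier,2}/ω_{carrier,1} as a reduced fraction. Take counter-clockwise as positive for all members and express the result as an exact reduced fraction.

874/275

Stage 1: N_ring = 20 + 2·26 = 72
Stage 1: 20(ω_s−ω_c) = −72(ω_r−ω_c),  ω_r=0, ω_c=1
Stage 1: ω_s = 1 − (72/20)(0−1) = 23/5
  ⇒ ω_s¹/ω_c¹ = 23/5
Stage 2: N_ring = 34 + 2·21 = 76
Stage 2: 34(ω_s−ω_c) = −76(ω_r−ω_c),  ω_s=0, ω_r=1
Stage 2: 34(0−ω_c) = −76(1−ω_c)  ⇒  110ω_c = 76  ⇒  ω_c = 38/55
  ⇒ ω_c²/ω_r² = 38/55
Coupling ω_r² = ω_s¹ ⇒ overall = 23/5 × 38/55 = 874/275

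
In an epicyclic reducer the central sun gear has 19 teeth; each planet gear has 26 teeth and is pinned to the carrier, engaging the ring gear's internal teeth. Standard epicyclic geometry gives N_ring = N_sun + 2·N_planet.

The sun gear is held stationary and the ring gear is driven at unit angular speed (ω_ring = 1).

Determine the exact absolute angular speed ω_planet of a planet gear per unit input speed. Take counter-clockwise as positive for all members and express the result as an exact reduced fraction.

N_ring = 19 + 2·26 = 71
19(ω_s−ω_c) = −71(ω_r−ω_c),  ω_s=0, ω_r=1
19(0−ω_c) = −71(1−ω_c)  ⇒  90ω_c = 71  ⇒  ω_c = 71/90
sun–planet: 19·(0−71/90) = −26·(ω_p−ω_c)  ⇒  ω_p−ω_c = −(19/26)·(-71/90) = 1349/2340
ω_p = 71/90 + 1349/2340 = 71/52

71/52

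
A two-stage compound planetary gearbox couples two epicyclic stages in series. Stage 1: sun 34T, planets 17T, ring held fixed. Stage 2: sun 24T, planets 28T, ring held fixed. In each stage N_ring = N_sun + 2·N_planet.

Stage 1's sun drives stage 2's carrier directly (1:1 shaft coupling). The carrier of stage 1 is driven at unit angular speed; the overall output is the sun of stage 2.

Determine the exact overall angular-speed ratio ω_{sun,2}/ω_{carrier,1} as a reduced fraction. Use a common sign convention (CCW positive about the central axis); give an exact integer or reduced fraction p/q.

Stage 1: N_ring = 34 + 2·17 = 68
Stage 1: 34(ω_s−ω_c) = −68(ω_r−ω_c),  ω_r=0, ω_c=1
Stage 1: ω_s = 1 − (68/34)(0−1) = 3
  ⇒ ω_s¹/ω_c¹ = 3
Stage 2: N_ring = 24 + 2·28 = 80
Stage 2: 24(ω_s−ω_c) = −80(ω_r−ω_c),  ω_r=0, ω_c=1
Stage 2: ω_s = 1 − (80/24)(0−1) = 13/3
  ⇒ ω_s²/ω_c² = 13/3
Coupling ω_c² = ω_s¹ ⇒ overall = 3 × 13/3 = 13

13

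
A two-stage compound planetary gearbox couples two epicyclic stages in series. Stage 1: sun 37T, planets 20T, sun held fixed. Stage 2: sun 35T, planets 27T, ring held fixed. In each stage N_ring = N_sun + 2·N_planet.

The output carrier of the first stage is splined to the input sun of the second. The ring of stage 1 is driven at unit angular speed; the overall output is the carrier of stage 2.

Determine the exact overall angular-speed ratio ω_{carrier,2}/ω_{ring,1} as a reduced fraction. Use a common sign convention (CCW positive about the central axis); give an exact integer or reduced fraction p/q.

2695/14136

Stage 1: N_ring = 37 + 2·20 = 77
Stage 1: 37(ω_s−ω_c) = −77(ω_r−ω_c),  ω_s=0, ω_r=1
Stage 1: 37(0−ω_c) = −77(1−ω_c)  ⇒  114ω_c = 77  ⇒  ω_c = 77/114
  ⇒ ω_c¹/ω_r¹ = 77/114
Stage 2: N_ring = 35 + 2·27 = 89
Stage 2: 35(ω_s−ω_c) = −89(ω_r−ω_c),  ω_r=0, ω_s=1
Stage 2: 35(1−ω_c) = −89(0−ω_c)  ⇒  124ω_c = 35  ⇒  ω_c = 35/124
  ⇒ ω_c²/ω_s² = 35/124
Coupling ω_s² = ω_c¹ ⇒ overall = 77/114 × 35/124 = 2695/14136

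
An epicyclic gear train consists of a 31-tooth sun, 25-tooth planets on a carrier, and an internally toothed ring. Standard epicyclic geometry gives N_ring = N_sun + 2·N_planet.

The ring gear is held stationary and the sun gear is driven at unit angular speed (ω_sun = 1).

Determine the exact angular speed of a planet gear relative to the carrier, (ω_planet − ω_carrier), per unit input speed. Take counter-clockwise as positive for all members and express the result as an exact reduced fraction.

N_ring = 31 + 2·25 = 81
31(ω_s−ω_c) = −81(ω_r−ω_c),  ω_r=0, ω_s=1
31(1−ω_c) = −81(0−ω_c)  ⇒  112ω_c = 31  ⇒  ω_c = 31/112
sun–planet: 31·(1−31/112) = −25·(ω_p−ω_c)  ⇒  ω_p−ω_c = −(31/25)·(81/112) = -2511/2800

-2511/2800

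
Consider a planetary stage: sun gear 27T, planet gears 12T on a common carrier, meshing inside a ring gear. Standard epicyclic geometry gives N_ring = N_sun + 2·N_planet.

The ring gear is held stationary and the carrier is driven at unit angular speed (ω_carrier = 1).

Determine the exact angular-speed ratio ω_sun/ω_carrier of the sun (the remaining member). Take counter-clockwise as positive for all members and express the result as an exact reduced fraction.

N_ring = 27 + 2·12 = 51
27(ω_s−ω_c) = −51(ω_r−ω_c),  ω_r=0, ω_c=1
ω_s = 1 − (51/27)(0−1) = 26/9
ω_s/ω_c = 26/9

26/9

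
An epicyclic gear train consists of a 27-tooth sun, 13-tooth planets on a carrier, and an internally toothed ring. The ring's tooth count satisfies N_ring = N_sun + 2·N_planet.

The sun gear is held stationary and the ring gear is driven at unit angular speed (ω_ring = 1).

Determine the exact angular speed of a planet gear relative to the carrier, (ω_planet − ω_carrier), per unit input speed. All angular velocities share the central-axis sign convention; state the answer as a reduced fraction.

1431/1040

N_ring = 27 + 2·13 = 53
27(ω_s−ω_c) = −53(ω_r−ω_c),  ω_s=0, ω_r=1
27(0−ω_c) = −53(1−ω_c)  ⇒  80ω_c = 53  ⇒  ω_c = 53/80
sun–planet: 27·(0−53/80) = −13·(ω_p−ω_c)  ⇒  ω_p−ω_c = −(27/13)·(-53/80) = 1431/1040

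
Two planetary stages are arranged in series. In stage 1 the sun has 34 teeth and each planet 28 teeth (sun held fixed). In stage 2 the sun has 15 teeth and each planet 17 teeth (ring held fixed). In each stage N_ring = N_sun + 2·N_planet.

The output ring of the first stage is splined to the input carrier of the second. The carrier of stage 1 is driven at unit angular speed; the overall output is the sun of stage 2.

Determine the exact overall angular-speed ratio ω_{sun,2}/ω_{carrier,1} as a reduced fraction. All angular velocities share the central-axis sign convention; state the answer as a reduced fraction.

3968/675

Stage 1: N_ring = 34 + 2·28 = 90
Stage 1: 34(ω_s−ω_c) = −90(ω_r−ω_c),  ω_s=0, ω_c=1
Stage 1: ω_r = 1 − (34/90)(0−1) = 62/45
  ⇒ ω_r¹/ω_c¹ = 62/45
Stage 2: N_ring = 15 + 2·17 = 49
Stage 2: 15(ω_s−ω_c) = −49(ω_r−ω_c),  ω_r=0, ω_c=1
Stage 2: ω_s = 1 − (49/15)(0−1) = 64/15
  ⇒ ω_s²/ω_c² = 64/15
Coupling ω_c² = ω_r¹ ⇒ overall = 62/45 × 64/15 = 3968/675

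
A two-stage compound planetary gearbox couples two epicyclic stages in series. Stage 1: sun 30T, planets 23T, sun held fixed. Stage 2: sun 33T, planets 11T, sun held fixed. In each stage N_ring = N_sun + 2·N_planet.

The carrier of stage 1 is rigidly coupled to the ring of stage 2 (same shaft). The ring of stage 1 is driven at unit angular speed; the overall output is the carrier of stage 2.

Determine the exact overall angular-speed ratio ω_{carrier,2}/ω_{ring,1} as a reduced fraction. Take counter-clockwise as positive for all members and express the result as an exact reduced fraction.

Stage 1: N_ring = 30 + 2·23 = 76
Stage 1: 30(ω_s−ω_c) = −76(ω_r−ω_c),  ω_s=0, ω_r=1
Stage 1: 30(0−ω_c) = −76(1−ω_c)  ⇒  106ω_c = 76  ⇒  ω_c = 38/53
  ⇒ ω_c¹/ω_r¹ = 38/53
Stage 2: N_ring = 33 + 2·11 = 55
Stage 2: 33(ω_s−ω_c) = −55(ω_r−ω_c),  ω_s=0, ω_r=1
Stage 2: 33(0−ω_c) = −55(1−ω_c)  ⇒  88ω_c = 55  ⇒  ω_c = 5/8
  ⇒ ω_c²/ω_r² = 5/8
Coupling ω_r² = ω_c¹ ⇒ overall = 38/53 × 5/8 = 95/212

95/212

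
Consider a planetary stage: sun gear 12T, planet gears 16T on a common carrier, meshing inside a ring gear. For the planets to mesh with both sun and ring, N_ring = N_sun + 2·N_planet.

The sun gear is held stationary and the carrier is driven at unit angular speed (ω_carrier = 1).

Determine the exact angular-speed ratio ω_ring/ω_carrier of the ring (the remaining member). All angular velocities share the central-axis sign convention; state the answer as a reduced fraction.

14/11

N_ring = 12 + 2·16 = 44
12(ω_s−ω_c) = −44(ω_r−ω_c),  ω_s=0, ω_c=1
ω_r = 1 − (12/44)(0−1) = 14/11
ω_r/ω_c = 14/11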